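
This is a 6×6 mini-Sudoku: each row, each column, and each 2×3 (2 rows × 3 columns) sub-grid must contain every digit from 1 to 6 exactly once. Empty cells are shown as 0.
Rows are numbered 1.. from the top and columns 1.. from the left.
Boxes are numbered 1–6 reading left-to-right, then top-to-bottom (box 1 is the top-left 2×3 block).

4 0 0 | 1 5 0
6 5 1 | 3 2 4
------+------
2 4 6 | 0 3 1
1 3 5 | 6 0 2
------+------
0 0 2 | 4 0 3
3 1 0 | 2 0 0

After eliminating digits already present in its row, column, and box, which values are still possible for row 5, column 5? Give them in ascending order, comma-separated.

1,6

Row 5 already contains {2, 3, 4}.
Column 5 already contains {2, 3, 5}.
Its 2×3 block (box 6) already contains {2, 3, 4}.
Removing those from 1–6 leaves {1, 6} as the candidates for row 5, column 5.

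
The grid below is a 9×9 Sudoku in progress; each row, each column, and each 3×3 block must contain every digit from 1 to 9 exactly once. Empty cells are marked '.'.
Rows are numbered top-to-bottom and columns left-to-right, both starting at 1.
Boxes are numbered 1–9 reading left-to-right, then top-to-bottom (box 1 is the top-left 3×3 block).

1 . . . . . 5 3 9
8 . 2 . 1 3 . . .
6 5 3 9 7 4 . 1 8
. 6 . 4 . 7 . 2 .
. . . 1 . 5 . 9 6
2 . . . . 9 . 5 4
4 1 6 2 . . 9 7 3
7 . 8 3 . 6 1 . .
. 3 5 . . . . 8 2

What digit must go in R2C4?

5

Cell R2C4 itself could take any of {5, 6} by direct elimination.
Consider where 5 can go in box 2.
R1C4 is out (row 1 already has a 5).
R1C5 is out (row 1 already has a 5).
R1C6 is out (row 1 already has a 5).
So the only cell in box 2 that can hold 5 is R2C4.
Therefore R2C4 = 5.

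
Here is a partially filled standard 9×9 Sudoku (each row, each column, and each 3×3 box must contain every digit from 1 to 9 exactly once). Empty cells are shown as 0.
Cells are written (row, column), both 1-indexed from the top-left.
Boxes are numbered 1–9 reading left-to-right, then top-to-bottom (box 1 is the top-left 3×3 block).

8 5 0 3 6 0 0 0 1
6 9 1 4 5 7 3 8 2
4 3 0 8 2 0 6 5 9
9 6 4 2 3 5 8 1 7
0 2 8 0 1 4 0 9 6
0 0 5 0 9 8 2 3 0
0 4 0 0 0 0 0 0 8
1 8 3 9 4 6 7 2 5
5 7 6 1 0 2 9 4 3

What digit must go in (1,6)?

Row 1 already contains {1, 3, 5, 6, 8}.
Column 6 already contains {2, 4, 5, 6, 7, 8}.
Its 3×3 block (box 2) already contains {2, 3, 4, 5, 6, 7, 8}.
The only value from 1–9 not eliminated is 9, so (1,6) = 9.

9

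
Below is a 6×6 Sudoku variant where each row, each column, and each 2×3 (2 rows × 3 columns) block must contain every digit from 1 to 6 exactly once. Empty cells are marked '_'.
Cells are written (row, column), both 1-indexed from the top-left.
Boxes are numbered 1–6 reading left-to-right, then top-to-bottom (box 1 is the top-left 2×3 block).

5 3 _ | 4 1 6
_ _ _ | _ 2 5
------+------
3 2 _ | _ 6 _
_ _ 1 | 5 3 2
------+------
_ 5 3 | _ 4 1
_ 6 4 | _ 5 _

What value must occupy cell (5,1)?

2

Row 5 already contains {1, 3, 4, 5}.
Column 1 already contains {3, 5}.
Its 2×3 block (box 5) already contains {3, 4, 5, 6}.
The only value from 1–6 not eliminated is 2, so (5,1) = 2.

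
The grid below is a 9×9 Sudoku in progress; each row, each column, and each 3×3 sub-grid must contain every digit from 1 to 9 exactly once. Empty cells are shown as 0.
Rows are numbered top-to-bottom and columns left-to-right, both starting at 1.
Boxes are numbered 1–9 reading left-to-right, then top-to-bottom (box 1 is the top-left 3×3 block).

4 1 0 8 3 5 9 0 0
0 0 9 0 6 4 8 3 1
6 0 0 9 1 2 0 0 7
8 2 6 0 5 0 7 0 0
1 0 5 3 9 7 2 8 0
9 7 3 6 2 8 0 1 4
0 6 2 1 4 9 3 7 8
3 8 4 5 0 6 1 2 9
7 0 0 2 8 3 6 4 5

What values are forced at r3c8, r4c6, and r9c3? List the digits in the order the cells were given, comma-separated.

5,1,1

For r3c8:
  Row 3 already contains {1, 2, 6, 7, 9}.
  Column 8 already contains {1, 2, 3, 4, 7, 8}.
  Its 3×3 block (box 3) already contains {1, 3, 7, 8, 9}.
  The only value from 1–9 not eliminated is 5, so r3c8 = 5.
For r4c6:
  Row 4 already contains {2, 5, 6, 7, 8}.
  Column 6 already contains {2, 3, 4, 5, 6, 7, 8, 9}.
  Its 3×3 block (box 5) already contains {2, 3, 5, 6, 7, 8, 9}.
  The only value from 1–9 not eliminated is 1, so r4c6 = 1.
For r9c3:
  Row 9 already contains {2, 3, 4, 5, 6, 7, 8}.
  Column 3 already contains {2, 3, 4, 5, 6, 9}.
  Its 3×3 block (box 7) already contains {2, 3, 4, 6, 7, 8}.
  The only value from 1–9 not eliminated is 1, so r9c3 = 1.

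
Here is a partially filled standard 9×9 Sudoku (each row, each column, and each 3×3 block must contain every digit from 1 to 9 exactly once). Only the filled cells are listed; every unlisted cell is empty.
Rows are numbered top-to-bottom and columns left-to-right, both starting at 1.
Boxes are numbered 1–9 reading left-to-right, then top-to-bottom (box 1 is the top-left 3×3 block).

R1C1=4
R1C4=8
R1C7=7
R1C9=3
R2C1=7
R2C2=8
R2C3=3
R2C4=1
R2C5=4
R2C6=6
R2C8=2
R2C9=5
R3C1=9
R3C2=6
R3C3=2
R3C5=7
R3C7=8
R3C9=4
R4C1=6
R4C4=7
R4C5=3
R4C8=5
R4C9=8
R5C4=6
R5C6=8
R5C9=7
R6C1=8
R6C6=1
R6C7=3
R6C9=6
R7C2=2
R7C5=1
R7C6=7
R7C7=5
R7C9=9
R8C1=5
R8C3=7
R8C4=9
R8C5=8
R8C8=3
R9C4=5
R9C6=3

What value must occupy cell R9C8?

7

Cell R9C8 itself could take any of {1, 4, 6, 7, 8} by direct elimination.
Consider where 7 can go in row 9.
R9C1 is out (column 1 already has a 7). R9C2 is out (box 7 already has a 7). R9C3 is out (column 3 already has a 7). R9C5 is out (column 5 already has a 7). The remaining empty cells in row 9 are similarly blocked.
So the only cell in row 9 that can hold 7 is R9C8.
Therefore R9C8 = 7.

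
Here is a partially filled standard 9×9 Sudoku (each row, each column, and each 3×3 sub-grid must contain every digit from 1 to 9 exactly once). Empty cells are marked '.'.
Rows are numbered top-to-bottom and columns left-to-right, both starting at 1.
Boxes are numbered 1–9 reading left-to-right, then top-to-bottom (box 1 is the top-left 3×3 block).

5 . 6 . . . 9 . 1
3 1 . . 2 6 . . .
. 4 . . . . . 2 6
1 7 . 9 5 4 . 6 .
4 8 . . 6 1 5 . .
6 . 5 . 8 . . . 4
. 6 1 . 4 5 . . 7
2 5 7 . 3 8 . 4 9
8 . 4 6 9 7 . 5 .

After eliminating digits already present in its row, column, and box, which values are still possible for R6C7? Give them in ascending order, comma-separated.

Row 6 already contains {4, 5, 6, 8}.
Column 7 already contains {5, 9}.
Its 3×3 block (box 6) already contains {4, 5, 6}.
Removing those from 1–9 leaves {1, 2, 3, 7} as the candidates for R6C7.

1,2,3,7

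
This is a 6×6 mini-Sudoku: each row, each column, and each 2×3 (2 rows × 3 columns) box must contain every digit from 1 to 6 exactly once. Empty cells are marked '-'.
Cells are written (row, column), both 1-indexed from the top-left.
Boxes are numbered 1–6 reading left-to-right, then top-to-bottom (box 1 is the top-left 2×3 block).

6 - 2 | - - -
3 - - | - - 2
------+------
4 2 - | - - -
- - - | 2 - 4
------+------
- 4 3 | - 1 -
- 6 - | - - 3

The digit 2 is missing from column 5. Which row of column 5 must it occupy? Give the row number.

6

Consider where 2 can go in column 5.
(1,5) is out (row 1 already has a 2).
(2,5) is out (row 2 already has a 2).
(3,5) is out (row 3 already has a 2).
(4,5) is out (row 4 already has a 2).
So the only cell in column 5 that can hold 2 is (6,5).
That is row 6.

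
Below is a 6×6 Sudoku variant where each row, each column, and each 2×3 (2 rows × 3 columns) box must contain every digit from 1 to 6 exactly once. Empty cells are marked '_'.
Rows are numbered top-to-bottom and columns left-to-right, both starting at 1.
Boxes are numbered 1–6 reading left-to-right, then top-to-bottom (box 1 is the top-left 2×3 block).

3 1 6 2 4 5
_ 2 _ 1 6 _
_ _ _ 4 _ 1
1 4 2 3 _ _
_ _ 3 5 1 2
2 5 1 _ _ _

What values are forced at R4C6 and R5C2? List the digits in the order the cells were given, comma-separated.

6,6

For R4C6:
  Row 4 already contains {1, 2, 3, 4}.
  Column 6 already contains {1, 2, 5}.
  Its 2×3 block (box 4) already contains {1, 3, 4}.
  The only value from 1–6 not eliminated is 6, so R4C6 = 6.
For R5C2:
  Row 5 already contains {1, 2, 3, 5}.
  Column 2 already contains {1, 2, 4, 5}.
  Its 2×3 block (box 5) already contains {1, 2, 3, 5}.
  The only value from 1–6 not eliminated is 6, so R5C2 = 6.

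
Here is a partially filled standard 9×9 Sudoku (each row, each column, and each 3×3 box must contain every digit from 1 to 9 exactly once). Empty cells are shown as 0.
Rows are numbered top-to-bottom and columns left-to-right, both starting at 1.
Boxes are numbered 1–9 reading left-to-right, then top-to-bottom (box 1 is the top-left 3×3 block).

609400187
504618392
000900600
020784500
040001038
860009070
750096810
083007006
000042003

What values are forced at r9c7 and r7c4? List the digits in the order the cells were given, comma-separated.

7,3

For r9c7:
  Consider where 7 can go in box 9.
  r7c9 is out (row 7 already has a 7).
  r8c7 is out (row 8 already has a 7).
  r8c8 is out (row 8 already has a 7).
  r9c8 is out (column 8 already has a 7).
  So the only cell in box 9 that can hold 7 is r9c7.
  So r9c7 = 7.
For r7c4:
  Row 7 already contains {1, 5, 6, 7, 8, 9}.
  Column 4 already contains {4, 6, 7, 9}.
  Its 3×3 block (box 8) already contains {2, 4, 6, 7, 9}.
  The only value from 1–9 not eliminated is 3, so r7c4 = 3.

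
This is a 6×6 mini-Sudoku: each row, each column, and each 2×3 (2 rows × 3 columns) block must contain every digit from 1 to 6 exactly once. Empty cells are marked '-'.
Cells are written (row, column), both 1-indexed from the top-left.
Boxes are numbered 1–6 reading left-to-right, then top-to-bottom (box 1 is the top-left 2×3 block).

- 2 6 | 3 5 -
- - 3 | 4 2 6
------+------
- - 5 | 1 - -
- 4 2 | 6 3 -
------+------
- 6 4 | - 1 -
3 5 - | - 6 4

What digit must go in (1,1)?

4

Cell (1,1) itself could take any of {1, 4} by direct elimination.
Consider where 4 can go in row 1.
(1,6) is out (column 6 already has a 4).
So the only cell in row 1 that can hold 4 is (1,1).
Therefore (1,1) = 4.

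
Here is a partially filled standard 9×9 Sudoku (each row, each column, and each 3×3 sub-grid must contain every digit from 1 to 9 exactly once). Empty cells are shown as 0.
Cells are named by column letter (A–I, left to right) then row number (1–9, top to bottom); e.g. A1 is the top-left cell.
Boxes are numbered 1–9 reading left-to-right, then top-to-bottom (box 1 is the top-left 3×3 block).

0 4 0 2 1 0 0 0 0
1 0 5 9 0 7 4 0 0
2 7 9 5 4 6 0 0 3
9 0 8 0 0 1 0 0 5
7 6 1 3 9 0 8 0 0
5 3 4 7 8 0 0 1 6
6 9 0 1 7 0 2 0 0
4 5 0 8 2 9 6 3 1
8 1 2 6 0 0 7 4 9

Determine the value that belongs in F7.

Cell F7 itself could take any of {3, 4, 5} by direct elimination.
Consider where 4 can go in box 8.
E9 is out (row 9 already has a 4).
F9 is out (row 9 already has a 4).
So the only cell in box 8 that can hold 4 is F7.
Therefore F7 = 4.

4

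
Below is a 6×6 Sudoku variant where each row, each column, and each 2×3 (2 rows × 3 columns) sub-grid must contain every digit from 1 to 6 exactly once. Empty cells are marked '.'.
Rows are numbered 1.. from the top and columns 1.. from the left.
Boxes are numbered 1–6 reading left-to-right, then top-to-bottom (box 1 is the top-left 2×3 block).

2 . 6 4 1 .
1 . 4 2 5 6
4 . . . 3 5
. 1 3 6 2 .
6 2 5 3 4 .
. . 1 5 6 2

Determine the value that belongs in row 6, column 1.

3

Row 6 already contains {1, 2, 5, 6}.
Column 1 already contains {1, 2, 4, 6}.
Its 2×3 block (box 5) already contains {1, 2, 5, 6}.
The only value from 1–6 not eliminated is 3, so row 6, column 1 = 3.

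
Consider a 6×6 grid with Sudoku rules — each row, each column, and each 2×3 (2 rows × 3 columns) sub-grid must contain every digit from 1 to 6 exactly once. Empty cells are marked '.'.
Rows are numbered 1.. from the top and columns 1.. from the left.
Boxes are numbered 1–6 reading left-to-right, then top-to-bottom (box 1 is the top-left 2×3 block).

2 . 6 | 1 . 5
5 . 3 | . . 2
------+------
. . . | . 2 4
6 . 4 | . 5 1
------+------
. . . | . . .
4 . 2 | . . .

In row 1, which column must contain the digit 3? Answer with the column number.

5

Consider where 3 can go in row 1.
row 1, column 2 is out (box 1 already has a 3).
So the only cell in row 1 that can hold 3 is row 1, column 5.
That is column 5.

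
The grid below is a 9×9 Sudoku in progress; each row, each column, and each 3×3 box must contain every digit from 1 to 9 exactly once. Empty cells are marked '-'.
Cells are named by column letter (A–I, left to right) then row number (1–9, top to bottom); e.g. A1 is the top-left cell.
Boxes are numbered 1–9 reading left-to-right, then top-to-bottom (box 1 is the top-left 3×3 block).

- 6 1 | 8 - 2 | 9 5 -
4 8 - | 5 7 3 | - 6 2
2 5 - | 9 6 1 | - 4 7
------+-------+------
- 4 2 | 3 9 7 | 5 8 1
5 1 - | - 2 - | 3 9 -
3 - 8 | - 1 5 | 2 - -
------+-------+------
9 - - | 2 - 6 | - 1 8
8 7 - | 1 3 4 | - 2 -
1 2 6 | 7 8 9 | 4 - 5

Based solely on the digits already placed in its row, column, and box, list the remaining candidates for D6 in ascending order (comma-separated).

4,6

Row 6 already contains {1, 2, 3, 5, 8}.
Column D already contains {1, 2, 3, 5, 7, 8, 9}.
Its 3×3 block (box 5) already contains {1, 2, 3, 5, 7, 9}.
Removing those from 1–9 leaves {4, 6} as the candidates for D6.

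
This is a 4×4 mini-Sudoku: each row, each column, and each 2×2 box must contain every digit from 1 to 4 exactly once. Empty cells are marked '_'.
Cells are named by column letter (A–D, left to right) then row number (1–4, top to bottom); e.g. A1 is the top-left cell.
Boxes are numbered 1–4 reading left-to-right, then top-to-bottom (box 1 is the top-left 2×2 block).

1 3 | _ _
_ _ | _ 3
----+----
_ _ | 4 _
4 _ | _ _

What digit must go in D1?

Cell D1 itself could take any of {2, 4} by direct elimination.
Consider where 4 can go in column D.
D3 is out (row 3 already has a 4).
D4 is out (row 4 already has a 4).
So the only cell in column D that can hold 4 is D1.
Therefore D1 = 4.

4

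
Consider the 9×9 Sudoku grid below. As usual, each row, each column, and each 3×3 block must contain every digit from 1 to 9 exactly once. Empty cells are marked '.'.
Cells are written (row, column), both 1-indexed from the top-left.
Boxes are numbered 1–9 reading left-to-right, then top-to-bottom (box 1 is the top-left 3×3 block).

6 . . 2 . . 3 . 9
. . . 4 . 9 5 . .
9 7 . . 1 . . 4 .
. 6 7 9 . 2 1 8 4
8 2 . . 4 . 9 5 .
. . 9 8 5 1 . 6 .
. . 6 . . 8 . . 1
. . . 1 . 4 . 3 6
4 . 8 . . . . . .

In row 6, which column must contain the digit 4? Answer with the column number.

Consider where 4 can go in row 6.
(6,1) is out (column 1 already has a 4).
(6,7) is out (box 6 already has a 4).
(6,9) is out (column 9 already has a 4).
So the only cell in row 6 that can hold 4 is (6,2).
That is column 2.

2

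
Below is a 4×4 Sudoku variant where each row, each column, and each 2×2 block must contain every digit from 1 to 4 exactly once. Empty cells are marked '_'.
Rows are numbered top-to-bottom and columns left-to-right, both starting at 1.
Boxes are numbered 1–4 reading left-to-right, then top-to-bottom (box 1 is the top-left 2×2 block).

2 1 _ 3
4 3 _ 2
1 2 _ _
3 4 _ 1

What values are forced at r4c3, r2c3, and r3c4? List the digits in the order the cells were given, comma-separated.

2,1,4

For r4c3:
  Row 4 already contains {1, 3, 4}.
  Column 3 already contains {}.
  Its 2×2 block (box 4) already contains {1}.
  The only value from 1–4 not eliminated is 2, so r4c3 = 2.
For r2c3:
  Row 2 already contains {2, 3, 4}.
  Column 3 already contains {}.
  Its 2×2 block (box 2) already contains {2, 3}.
  The only value from 1–4 not eliminated is 1, so r2c3 = 1.
For r3c4:
  Row 3 already contains {1, 2}.
  Column 4 already contains {1, 2, 3}.
  Its 2×2 block (box 4) already contains {1}.
  The only value from 1–4 not eliminated is 4, so r3c4 = 4.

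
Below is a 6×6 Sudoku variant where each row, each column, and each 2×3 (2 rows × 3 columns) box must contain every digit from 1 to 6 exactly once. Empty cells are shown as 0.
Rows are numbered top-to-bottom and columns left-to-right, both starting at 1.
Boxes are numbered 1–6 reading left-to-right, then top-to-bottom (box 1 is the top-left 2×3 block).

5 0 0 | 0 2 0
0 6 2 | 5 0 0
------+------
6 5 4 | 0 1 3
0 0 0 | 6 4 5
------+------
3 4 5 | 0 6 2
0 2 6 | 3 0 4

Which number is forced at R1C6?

6

Cell R1C6 itself could take any of {1, 6} by direct elimination.
Consider where 6 can go in column 6.
R2C6 is out (row 2 already has a 6).
So the only cell in column 6 that can hold 6 is R1C6.
Therefore R1C6 = 6.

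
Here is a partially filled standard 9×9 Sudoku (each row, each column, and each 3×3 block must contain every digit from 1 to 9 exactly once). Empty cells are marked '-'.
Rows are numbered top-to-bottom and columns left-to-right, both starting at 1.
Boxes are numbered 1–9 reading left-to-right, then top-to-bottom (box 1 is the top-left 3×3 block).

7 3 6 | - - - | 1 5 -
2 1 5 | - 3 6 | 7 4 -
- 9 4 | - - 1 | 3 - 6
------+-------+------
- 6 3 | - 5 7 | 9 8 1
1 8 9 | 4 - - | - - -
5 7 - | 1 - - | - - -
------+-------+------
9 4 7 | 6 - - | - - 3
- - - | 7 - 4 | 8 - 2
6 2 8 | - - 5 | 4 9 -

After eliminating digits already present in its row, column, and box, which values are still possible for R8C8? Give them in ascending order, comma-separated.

Row 8 already contains {2, 4, 7, 8}.
Column 8 already contains {4, 5, 8, 9}.
Its 3×3 block (box 9) already contains {2, 3, 4, 8, 9}.
Removing those from 1–9 leaves {1, 6} as the candidates for R8C8.

1,6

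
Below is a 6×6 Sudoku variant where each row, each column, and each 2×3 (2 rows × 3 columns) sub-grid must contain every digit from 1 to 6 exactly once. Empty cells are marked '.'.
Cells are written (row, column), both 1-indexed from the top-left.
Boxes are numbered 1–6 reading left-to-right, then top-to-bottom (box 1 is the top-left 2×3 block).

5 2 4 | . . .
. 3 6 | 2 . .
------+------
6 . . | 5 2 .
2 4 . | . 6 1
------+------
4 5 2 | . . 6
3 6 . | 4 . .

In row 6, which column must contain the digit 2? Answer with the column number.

Consider where 2 can go in row 6.
(6,3) is out (column 3 already has a 2).
(6,5) is out (column 5 already has a 2).
So the only cell in row 6 that can hold 2 is (6,6).
That is column 6.

6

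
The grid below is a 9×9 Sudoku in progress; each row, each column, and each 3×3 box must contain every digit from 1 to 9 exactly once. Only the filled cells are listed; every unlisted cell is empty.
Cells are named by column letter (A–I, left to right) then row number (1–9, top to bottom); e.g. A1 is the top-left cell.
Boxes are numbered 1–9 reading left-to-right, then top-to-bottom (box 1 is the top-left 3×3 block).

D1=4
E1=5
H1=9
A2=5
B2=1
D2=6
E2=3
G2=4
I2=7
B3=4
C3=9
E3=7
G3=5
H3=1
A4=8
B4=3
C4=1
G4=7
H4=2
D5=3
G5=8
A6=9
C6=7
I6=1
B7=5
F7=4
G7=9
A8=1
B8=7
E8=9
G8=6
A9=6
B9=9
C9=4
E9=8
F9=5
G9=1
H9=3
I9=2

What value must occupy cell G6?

Row 6 already contains {1, 7, 9}.
Column G already contains {1, 4, 5, 6, 7, 8, 9}.
Its 3×3 block (box 6) already contains {1, 2, 7, 8}.
The only value from 1–9 not eliminated is 3, so G6 = 3.

3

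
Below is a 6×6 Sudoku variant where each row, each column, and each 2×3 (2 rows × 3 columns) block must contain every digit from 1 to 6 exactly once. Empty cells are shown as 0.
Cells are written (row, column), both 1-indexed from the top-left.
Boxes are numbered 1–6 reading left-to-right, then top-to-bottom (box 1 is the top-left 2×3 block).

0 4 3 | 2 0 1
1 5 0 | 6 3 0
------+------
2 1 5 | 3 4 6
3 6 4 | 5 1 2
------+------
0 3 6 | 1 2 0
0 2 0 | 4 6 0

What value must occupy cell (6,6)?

3

Cell (6,6) itself could take any of {3, 5} by direct elimination.
Consider where 3 can go in column 6.
(2,6) is out (row 2 already has a 3).
(5,6) is out (row 5 already has a 3).
So the only cell in column 6 that can hold 3 is (6,6).
Therefore (6,6) = 3.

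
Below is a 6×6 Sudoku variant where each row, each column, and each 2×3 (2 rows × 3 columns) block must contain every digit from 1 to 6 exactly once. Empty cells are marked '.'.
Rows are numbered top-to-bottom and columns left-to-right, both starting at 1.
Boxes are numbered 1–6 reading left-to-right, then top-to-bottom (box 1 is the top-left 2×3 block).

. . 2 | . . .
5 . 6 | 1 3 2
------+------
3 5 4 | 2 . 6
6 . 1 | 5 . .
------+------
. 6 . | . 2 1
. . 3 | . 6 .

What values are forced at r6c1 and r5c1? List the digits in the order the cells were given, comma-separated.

For r6c1:
  Consider where 2 can go in column 1.
  r1c1 is out (row 1 already has a 2).
  r5c1 is out (row 5 already has a 2).
  So the only cell in column 1 that can hold 2 is r6c1.
  So r6c1 = 2.
For r5c1:
  Row 5 already contains {1, 2, 6}.
  Column 1 already contains {3, 5, 6}.
  Its 2×3 block (box 5) already contains {3, 6}.
  The only value from 1–6 not eliminated is 4, so r5c1 = 4.

2,4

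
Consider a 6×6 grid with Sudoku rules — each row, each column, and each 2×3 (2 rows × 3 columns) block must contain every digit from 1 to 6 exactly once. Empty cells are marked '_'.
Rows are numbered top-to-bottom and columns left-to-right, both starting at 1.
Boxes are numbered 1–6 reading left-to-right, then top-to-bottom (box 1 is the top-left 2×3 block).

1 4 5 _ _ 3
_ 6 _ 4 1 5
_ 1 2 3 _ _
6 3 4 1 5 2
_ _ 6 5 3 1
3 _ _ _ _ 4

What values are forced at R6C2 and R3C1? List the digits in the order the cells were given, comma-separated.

5,5

For R6C2:
  Consider where 5 can go in box 5.
  R5C1 is out (row 5 already has a 5).
  R5C2 is out (row 5 already has a 5).
  R6C3 is out (column 3 already has a 5).
  So the only cell in box 5 that can hold 5 is R6C2.
  So R6C2 = 5.
For R3C1:
  Row 3 already contains {1, 2, 3}.
  Column 1 already contains {1, 3, 6}.
  Its 2×3 block (box 3) already contains {1, 2, 3, 4, 6}.
  The only value from 1–6 not eliminated is 5, so R3C1 = 5.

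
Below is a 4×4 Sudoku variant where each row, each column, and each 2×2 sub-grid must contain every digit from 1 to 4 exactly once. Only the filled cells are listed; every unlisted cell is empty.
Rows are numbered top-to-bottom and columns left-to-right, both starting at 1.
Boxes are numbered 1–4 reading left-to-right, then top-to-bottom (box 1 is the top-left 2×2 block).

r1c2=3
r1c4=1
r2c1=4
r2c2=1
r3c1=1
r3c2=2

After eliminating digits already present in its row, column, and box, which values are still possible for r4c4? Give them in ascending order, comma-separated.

Row 4 already contains {}.
Column 4 already contains {1}.
Its 2×2 block (box 4) already contains {}.
Removing those from 1–4 leaves {2, 3, 4} as the candidates for r4c4.

2,3,4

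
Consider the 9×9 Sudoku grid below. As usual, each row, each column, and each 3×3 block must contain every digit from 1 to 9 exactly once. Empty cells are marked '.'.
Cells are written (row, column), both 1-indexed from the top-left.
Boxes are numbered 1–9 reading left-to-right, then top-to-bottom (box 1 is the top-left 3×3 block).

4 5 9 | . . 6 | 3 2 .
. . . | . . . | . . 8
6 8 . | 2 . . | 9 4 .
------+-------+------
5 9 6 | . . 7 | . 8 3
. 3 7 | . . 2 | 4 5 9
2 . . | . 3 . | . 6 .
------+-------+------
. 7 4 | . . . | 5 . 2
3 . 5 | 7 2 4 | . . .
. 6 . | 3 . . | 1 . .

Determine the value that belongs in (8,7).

8

Cell (8,7) itself could take any of {6, 8} by direct elimination.
Consider where 8 can go in column 7.
(2,7) is out (row 2 already has a 8).
(4,7) is out (row 4 already has a 8).
(6,7) is out (box 6 already has a 8).
So the only cell in column 7 that can hold 8 is (8,7).
Therefore (8,7) = 8.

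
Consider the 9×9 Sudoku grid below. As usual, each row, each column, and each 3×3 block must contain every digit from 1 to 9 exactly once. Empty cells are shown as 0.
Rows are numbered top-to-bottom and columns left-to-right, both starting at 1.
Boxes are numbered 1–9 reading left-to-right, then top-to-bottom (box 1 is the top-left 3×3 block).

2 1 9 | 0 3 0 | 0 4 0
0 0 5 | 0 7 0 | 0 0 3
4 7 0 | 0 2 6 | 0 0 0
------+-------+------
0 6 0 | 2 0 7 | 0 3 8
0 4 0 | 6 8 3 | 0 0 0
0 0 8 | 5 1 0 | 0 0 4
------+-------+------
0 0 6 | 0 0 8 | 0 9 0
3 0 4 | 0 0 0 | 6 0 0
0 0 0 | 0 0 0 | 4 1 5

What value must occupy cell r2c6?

Cell r2c6 itself could take any of {1, 4, 9} by direct elimination.
Consider where 4 can go in column 6.
r1c6 is out (row 1 already has a 4).
r6c6 is out (row 6 already has a 4).
r8c6 is out (row 8 already has a 4).
r9c6 is out (row 9 already has a 4).
So the only cell in column 6 that can hold 4 is r2c6.
Therefore r2c6 = 4.

4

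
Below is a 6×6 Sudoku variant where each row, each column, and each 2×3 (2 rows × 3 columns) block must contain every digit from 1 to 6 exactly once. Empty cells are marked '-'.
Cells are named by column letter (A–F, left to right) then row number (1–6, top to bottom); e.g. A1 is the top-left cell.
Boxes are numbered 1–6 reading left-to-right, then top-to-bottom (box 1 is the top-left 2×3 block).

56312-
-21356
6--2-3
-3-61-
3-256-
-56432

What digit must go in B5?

4

Cell B5 itself could take any of {1, 4} by direct elimination.
Consider where 4 can go in row 5.
F5 is out (box 6 already has a 4).
So the only cell in row 5 that can hold 4 is B5.
Therefore B5 = 4.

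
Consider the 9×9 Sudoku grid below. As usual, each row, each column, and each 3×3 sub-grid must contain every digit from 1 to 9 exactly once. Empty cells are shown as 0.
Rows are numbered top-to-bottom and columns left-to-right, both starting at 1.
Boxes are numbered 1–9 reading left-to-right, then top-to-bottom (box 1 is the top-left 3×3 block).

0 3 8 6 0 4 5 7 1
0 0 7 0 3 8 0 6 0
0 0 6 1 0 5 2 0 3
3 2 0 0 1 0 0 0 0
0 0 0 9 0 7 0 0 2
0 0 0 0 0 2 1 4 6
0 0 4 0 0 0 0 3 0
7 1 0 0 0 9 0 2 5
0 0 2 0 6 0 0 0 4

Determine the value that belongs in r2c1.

1

Cell r2c1 itself could take any of {1, 2, 4, 5, 9} by direct elimination.
Consider where 1 can go in box 1.
r1c1 is out (row 1 already has a 1).
r2c2 is out (column 2 already has a 1).
r3c1 is out (row 3 already has a 1).
r3c2 is out (row 3 already has a 1).
So the only cell in box 1 that can hold 1 is r2c1.
Therefore r2c1 = 1.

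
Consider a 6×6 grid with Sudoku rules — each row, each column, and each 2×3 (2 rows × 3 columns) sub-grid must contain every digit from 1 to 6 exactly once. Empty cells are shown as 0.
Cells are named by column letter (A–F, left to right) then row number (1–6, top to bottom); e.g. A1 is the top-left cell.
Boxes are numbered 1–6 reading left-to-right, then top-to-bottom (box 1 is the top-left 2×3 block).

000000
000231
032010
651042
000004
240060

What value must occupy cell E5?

Cell E5 itself could take any of {2, 5} by direct elimination.
Consider where 2 can go in box 6.
D5 is out (column D already has a 2).
D6 is out (row 6 already has a 2).
F6 is out (row 6 already has a 2).
So the only cell in box 6 that can hold 2 is E5.
Therefore E5 = 2.

2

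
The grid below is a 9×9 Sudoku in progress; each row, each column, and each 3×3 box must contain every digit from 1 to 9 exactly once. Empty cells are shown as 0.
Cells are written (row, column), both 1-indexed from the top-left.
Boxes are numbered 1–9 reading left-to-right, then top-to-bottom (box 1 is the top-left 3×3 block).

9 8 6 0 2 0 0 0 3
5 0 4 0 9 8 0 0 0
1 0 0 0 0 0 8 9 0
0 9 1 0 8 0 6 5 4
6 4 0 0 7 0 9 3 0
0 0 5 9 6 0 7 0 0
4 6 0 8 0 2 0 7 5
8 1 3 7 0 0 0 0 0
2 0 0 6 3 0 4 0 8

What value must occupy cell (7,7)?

3

Cell (7,7) itself could take any of {1, 3} by direct elimination.
Consider where 3 can go in box 9.
(8,7) is out (row 8 already has a 3).
(8,8) is out (row 8 already has a 3).
(8,9) is out (row 8 already has a 3).
(9,8) is out (row 9 already has a 3).
So the only cell in box 9 that can hold 3 is (7,7).
Therefore (7,7) = 3.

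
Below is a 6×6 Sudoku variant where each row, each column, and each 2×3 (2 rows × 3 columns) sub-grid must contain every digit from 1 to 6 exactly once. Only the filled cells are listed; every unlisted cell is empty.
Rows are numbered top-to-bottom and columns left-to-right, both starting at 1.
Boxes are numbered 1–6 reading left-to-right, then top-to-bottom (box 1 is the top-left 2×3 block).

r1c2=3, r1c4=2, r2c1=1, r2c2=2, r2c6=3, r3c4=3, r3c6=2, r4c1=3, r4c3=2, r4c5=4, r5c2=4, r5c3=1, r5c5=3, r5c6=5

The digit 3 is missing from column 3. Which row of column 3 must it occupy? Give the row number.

6

Consider where 3 can go in column 3.
r1c3 is out (row 1 already has a 3).
r2c3 is out (row 2 already has a 3).
r3c3 is out (row 3 already has a 3).
So the only cell in column 3 that can hold 3 is r6c3.
That is row 6.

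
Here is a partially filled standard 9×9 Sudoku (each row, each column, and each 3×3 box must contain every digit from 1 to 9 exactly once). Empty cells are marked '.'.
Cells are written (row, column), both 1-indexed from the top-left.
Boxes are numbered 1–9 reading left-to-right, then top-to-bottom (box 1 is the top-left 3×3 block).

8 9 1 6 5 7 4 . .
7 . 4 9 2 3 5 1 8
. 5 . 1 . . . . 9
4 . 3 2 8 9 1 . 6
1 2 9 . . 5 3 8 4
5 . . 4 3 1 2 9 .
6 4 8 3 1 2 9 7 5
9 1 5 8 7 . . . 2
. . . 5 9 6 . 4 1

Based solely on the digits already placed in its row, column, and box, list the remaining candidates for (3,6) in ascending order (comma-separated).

Row 3 already contains {1, 5, 9}.
Column 6 already contains {1, 2, 3, 5, 6, 7, 9}.
Its 3×3 block (box 2) already contains {1, 2, 3, 5, 6, 7, 9}.
Removing those from 1–9 leaves {4, 8} as the candidates for (3,6).

4,8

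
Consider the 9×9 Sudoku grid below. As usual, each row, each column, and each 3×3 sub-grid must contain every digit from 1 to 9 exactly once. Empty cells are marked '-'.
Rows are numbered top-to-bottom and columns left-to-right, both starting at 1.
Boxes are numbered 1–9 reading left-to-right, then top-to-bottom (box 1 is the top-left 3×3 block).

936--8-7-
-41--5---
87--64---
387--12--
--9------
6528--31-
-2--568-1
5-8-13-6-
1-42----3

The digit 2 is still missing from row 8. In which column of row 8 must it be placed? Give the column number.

9

Consider where 2 can go in row 8.
R8C2 is out (column 2 already has a 2).
R8C4 is out (column 4 already has a 2).
R8C7 is out (column 7 already has a 2).
So the only cell in row 8 that can hold 2 is R8C9.
That is column 9.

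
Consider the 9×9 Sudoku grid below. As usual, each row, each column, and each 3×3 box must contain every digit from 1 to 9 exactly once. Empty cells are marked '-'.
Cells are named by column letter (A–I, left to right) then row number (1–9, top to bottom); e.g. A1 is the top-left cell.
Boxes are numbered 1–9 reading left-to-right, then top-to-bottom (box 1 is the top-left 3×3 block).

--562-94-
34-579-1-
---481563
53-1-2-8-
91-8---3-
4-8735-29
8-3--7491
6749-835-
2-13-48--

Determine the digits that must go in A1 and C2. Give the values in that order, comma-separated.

1,6

For A1:
  Consider where 1 can go in row 1.
  B1 is out (column B already has a 1).
  F1 is out (column F already has a 1).
  I1 is out (column I already has a 1).
  So the only cell in row 1 that can hold 1 is A1.
  So A1 = 1.
For C2:
  Consider where 6 can go in row 2.
  G2 is out (box 3 already has a 6).
  I2 is out (box 3 already has a 6).
  So the only cell in row 2 that can hold 6 is C2.
  So C2 = 6.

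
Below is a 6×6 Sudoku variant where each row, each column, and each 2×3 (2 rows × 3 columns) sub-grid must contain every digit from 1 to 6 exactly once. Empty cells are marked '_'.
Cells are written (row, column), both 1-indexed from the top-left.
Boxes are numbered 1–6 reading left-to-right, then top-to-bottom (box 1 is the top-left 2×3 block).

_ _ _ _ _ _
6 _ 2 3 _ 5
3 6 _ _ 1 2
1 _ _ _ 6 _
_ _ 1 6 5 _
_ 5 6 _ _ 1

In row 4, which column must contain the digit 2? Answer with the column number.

2

Consider where 2 can go in row 4.
(4,3) is out (column 3 already has a 2).
(4,4) is out (box 4 already has a 2).
(4,6) is out (column 6 already has a 2).
So the only cell in row 4 that can hold 2 is (4,2).
That is column 2.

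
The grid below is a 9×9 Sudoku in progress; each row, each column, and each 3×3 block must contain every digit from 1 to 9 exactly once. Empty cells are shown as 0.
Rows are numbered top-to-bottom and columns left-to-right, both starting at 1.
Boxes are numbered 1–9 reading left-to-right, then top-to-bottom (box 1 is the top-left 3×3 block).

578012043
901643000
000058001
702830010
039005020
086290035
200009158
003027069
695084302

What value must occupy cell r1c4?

9

Row 1 already contains {1, 2, 3, 4, 5, 7, 8}.
Column 4 already contains {2, 6, 8}.
Its 3×3 block (box 2) already contains {1, 2, 3, 4, 5, 6, 8}.
The only value from 1–9 not eliminated is 9, so r1c4 = 9.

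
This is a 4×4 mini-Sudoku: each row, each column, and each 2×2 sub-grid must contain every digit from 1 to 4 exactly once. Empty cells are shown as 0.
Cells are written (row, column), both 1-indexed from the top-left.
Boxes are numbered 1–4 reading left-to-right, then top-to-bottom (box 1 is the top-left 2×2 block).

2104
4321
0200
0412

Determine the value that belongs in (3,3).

Cell (3,3) itself could take any of {3, 4} by direct elimination.
Consider where 4 can go in column 3.
(1,3) is out (row 1 already has a 4).
So the only cell in column 3 that can hold 4 is (3,3).
Therefore (3,3) = 4.

4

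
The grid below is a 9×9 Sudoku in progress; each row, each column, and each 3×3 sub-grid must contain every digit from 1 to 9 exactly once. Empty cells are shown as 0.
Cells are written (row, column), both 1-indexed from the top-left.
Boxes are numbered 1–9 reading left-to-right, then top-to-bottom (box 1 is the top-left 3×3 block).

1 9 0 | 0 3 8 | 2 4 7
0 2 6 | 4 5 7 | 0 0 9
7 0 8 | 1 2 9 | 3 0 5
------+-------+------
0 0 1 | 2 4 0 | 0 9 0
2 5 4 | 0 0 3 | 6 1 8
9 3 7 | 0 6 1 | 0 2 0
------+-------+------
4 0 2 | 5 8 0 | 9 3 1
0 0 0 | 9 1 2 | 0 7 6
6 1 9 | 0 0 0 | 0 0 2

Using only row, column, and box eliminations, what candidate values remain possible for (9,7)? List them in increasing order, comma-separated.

4,5,8

Row 9 already contains {1, 2, 6, 9}.
Column 7 already contains {2, 3, 6, 9}.
Its 3×3 block (box 9) already contains {1, 2, 3, 6, 7, 9}.
Removing those from 1–9 leaves {4, 5, 8} as the candidates for (9,7).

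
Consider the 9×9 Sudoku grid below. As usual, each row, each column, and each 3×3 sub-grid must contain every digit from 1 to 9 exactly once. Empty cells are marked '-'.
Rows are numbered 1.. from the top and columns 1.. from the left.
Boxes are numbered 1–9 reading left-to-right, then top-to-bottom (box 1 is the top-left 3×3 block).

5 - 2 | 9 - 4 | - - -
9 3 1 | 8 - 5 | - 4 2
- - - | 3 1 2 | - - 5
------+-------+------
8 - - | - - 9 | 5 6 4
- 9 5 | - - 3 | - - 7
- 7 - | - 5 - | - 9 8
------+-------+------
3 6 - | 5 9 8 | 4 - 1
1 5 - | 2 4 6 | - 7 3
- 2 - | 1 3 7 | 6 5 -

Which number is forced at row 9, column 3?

8

Cell row 9, column 3 itself could take any of {4, 8, 9} by direct elimination.
Consider where 8 can go in row 9.
row 9, column 1 is out (column 1 already has a 8).
row 9, column 9 is out (column 9 already has a 8).
So the only cell in row 9 that can hold 8 is row 9, column 3.
Therefore row 9, column 3 = 8.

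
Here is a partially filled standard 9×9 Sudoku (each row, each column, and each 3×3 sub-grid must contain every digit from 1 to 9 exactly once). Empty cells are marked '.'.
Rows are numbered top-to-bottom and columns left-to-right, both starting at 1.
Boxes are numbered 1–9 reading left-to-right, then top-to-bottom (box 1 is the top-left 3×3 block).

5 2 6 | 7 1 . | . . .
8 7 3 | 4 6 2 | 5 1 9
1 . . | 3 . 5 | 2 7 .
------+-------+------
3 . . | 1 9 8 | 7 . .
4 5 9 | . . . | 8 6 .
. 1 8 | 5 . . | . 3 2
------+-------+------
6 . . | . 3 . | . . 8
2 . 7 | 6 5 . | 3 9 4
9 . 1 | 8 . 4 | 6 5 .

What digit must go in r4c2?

Row 4 already contains {1, 3, 7, 8, 9}.
Column 2 already contains {1, 2, 5, 7}.
Its 3×3 block (box 4) already contains {1, 3, 4, 5, 8, 9}.
The only value from 1–9 not eliminated is 6, so r4c2 = 6.

6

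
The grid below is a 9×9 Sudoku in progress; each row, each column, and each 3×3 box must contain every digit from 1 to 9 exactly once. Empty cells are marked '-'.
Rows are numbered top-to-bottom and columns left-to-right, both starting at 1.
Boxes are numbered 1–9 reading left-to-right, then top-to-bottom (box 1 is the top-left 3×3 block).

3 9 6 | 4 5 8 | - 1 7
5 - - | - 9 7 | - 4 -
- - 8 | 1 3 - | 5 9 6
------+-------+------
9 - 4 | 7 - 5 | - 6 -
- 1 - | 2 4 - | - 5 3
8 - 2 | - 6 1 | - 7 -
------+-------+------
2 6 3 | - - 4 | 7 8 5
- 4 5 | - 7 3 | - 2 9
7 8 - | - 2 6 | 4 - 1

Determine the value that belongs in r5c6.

Row 5 already contains {1, 2, 3, 4, 5}.
Column 6 already contains {1, 3, 4, 5, 6, 7, 8}.
Its 3×3 block (box 5) already contains {1, 2, 4, 5, 6, 7}.
The only value from 1–9 not eliminated is 9, so r5c6 = 9.

9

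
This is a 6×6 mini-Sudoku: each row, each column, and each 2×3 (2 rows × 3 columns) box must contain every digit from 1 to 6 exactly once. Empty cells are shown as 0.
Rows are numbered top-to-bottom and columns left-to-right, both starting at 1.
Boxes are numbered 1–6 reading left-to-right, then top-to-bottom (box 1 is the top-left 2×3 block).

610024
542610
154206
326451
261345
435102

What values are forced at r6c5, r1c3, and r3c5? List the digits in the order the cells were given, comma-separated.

For r6c5:
  Row 6 already contains {1, 2, 3, 4, 5}.
  Column 5 already contains {1, 2, 4, 5}.
  Its 2×3 block (box 6) already contains {1, 2, 3, 4, 5}.
  The only value from 1–6 not eliminated is 6, so r6c5 = 6.
For r1c3:
  Row 1 already contains {1, 2, 4, 6}.
  Column 3 already contains {1, 2, 4, 5, 6}.
  Its 2×3 block (box 1) already contains {1, 2, 4, 5, 6}.
  The only value from 1–6 not eliminated is 3, so r1c3 = 3.
For r3c5:
  Row 3 already contains {1, 2, 4, 5, 6}.
  Column 5 already contains {1, 2, 4, 5}.
  Its 2×3 block (box 4) already contains {1, 2, 4, 5, 6}.
  The only value from 1–6 not eliminated is 3, so r3c5 = 3.

6,3,3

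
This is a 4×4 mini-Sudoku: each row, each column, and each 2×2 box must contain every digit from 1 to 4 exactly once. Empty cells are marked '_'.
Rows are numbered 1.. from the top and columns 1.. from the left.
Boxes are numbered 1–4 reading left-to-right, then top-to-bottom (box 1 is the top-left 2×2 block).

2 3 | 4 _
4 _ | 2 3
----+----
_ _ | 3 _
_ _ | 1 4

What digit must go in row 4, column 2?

2

Row 4 already contains {1, 4}.
Column 2 already contains {3}.
Its 2×2 block (box 3) already contains {}.
The only value from 1–4 not eliminated is 2, so row 4, column 2 = 2.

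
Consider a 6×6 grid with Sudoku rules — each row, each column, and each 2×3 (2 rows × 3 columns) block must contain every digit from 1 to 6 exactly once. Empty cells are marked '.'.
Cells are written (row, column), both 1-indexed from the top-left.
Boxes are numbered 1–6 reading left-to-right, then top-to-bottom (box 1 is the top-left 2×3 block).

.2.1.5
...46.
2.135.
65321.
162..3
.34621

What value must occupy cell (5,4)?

Row 5 already contains {1, 2, 3, 6}.
Column 4 already contains {1, 2, 3, 4, 6}.
Its 2×3 block (box 6) already contains {1, 2, 3, 6}.
The only value from 1–6 not eliminated is 5, so (5,4) = 5.

5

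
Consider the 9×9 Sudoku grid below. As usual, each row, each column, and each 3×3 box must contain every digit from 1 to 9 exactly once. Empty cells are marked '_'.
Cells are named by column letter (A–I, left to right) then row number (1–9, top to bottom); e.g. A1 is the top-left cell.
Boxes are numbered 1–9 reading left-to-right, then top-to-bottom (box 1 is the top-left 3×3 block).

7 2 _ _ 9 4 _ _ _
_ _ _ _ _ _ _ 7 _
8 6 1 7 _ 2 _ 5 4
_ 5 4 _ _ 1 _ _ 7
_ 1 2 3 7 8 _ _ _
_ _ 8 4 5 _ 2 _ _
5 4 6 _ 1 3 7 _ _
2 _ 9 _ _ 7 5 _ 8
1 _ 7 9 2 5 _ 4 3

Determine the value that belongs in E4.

Row 4 already contains {1, 4, 5, 7}.
Column E already contains {1, 2, 5, 7, 9}.
Its 3×3 block (box 5) already contains {1, 3, 4, 5, 7, 8}.
The only value from 1–9 not eliminated is 6, so E4 = 6.

6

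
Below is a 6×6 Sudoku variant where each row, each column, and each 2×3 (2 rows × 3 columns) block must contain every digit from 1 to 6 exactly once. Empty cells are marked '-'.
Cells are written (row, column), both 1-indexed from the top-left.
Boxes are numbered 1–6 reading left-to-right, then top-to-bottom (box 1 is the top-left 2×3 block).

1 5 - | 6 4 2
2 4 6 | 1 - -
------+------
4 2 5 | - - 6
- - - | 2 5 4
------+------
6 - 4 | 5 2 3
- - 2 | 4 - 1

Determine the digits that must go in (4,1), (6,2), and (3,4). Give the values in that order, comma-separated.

For (4,1):
  Row 4 already contains {2, 4, 5}.
  Column 1 already contains {1, 2, 4, 6}.
  Its 2×3 block (box 3) already contains {2, 4, 5}.
  The only value from 1–6 not eliminated is 3, so (4,1) = 3.
For (6,2):
  Row 6 already contains {1, 2, 4}.
  Column 2 already contains {2, 4, 5}.
  Its 2×3 block (box 5) already contains {2, 4, 6}.
  The only value from 1–6 not eliminated is 3, so (6,2) = 3.
For (3,4):
  Row 3 already contains {2, 4, 5, 6}.
  Column 4 already contains {1, 2, 4, 5, 6}.
  Its 2×3 block (box 4) already contains {2, 4, 5, 6}.
  The only value from 1–6 not eliminated is 3, so (3,4) = 3.

3,3,3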